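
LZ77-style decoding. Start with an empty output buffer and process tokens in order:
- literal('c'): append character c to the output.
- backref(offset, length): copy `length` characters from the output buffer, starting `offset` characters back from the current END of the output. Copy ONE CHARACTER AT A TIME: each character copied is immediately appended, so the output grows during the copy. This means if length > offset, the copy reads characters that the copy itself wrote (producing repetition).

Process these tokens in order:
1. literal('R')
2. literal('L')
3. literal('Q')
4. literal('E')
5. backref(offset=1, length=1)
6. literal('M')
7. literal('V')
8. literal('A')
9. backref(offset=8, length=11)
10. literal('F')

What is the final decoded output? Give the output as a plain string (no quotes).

Answer: RLQEEMVARLQEEMVARLQF

Derivation:
Token 1: literal('R'). Output: "R"
Token 2: literal('L'). Output: "RL"
Token 3: literal('Q'). Output: "RLQ"
Token 4: literal('E'). Output: "RLQE"
Token 5: backref(off=1, len=1). Copied 'E' from pos 3. Output: "RLQEE"
Token 6: literal('M'). Output: "RLQEEM"
Token 7: literal('V'). Output: "RLQEEMV"
Token 8: literal('A'). Output: "RLQEEMVA"
Token 9: backref(off=8, len=11) (overlapping!). Copied 'RLQEEMVARLQ' from pos 0. Output: "RLQEEMVARLQEEMVARLQ"
Token 10: literal('F'). Output: "RLQEEMVARLQEEMVARLQF"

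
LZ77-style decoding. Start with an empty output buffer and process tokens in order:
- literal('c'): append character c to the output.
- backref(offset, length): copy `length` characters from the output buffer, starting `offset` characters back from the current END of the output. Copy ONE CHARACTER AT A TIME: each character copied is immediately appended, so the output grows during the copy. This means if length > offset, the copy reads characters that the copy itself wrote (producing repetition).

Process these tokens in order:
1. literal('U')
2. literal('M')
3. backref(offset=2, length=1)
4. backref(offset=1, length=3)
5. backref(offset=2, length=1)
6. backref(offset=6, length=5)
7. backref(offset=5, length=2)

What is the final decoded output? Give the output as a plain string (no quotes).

Answer: UMUUUUUMUUUUMU

Derivation:
Token 1: literal('U'). Output: "U"
Token 2: literal('M'). Output: "UM"
Token 3: backref(off=2, len=1). Copied 'U' from pos 0. Output: "UMU"
Token 4: backref(off=1, len=3) (overlapping!). Copied 'UUU' from pos 2. Output: "UMUUUU"
Token 5: backref(off=2, len=1). Copied 'U' from pos 4. Output: "UMUUUUU"
Token 6: backref(off=6, len=5). Copied 'MUUUU' from pos 1. Output: "UMUUUUUMUUUU"
Token 7: backref(off=5, len=2). Copied 'MU' from pos 7. Output: "UMUUUUUMUUUUMU"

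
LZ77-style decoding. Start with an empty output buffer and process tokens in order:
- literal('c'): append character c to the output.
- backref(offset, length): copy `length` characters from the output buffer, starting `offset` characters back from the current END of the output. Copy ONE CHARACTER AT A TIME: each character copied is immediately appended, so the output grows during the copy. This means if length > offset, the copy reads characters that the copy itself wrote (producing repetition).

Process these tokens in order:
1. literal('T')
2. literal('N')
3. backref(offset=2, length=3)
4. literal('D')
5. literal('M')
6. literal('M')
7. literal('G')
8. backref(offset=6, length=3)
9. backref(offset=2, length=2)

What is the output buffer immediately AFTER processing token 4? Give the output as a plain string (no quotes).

Token 1: literal('T'). Output: "T"
Token 2: literal('N'). Output: "TN"
Token 3: backref(off=2, len=3) (overlapping!). Copied 'TNT' from pos 0. Output: "TNTNT"
Token 4: literal('D'). Output: "TNTNTD"

Answer: TNTNTD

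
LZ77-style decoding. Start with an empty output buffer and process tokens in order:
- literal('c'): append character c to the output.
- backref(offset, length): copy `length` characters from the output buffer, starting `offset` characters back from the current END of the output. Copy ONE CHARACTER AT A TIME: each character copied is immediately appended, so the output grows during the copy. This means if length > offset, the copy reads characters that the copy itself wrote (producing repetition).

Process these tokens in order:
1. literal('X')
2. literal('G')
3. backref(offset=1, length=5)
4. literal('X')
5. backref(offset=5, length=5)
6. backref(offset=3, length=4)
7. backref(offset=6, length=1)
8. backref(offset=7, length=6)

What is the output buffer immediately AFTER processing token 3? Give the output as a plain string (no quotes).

Answer: XGGGGGG

Derivation:
Token 1: literal('X'). Output: "X"
Token 2: literal('G'). Output: "XG"
Token 3: backref(off=1, len=5) (overlapping!). Copied 'GGGGG' from pos 1. Output: "XGGGGGG"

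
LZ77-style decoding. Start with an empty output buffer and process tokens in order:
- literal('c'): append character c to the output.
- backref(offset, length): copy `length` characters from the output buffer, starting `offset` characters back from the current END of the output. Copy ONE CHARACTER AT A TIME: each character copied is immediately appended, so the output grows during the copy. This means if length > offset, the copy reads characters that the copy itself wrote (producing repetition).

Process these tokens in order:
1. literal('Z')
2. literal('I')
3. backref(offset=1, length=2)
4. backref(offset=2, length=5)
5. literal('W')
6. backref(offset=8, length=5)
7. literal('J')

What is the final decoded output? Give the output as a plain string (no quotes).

Answer: ZIIIIIIIIWIIIIIJ

Derivation:
Token 1: literal('Z'). Output: "Z"
Token 2: literal('I'). Output: "ZI"
Token 3: backref(off=1, len=2) (overlapping!). Copied 'II' from pos 1. Output: "ZIII"
Token 4: backref(off=2, len=5) (overlapping!). Copied 'IIIII' from pos 2. Output: "ZIIIIIIII"
Token 5: literal('W'). Output: "ZIIIIIIIIW"
Token 6: backref(off=8, len=5). Copied 'IIIII' from pos 2. Output: "ZIIIIIIIIWIIIII"
Token 7: literal('J'). Output: "ZIIIIIIIIWIIIIIJ"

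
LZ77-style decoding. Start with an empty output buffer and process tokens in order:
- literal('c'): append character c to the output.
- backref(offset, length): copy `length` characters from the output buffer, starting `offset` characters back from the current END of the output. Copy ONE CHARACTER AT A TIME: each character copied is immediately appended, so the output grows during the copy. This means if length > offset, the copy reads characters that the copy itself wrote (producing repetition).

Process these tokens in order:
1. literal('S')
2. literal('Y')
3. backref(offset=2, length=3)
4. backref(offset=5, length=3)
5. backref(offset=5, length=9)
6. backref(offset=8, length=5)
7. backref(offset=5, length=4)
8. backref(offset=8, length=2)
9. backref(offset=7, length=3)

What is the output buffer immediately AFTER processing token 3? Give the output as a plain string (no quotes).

Token 1: literal('S'). Output: "S"
Token 2: literal('Y'). Output: "SY"
Token 3: backref(off=2, len=3) (overlapping!). Copied 'SYS' from pos 0. Output: "SYSYS"

Answer: SYSYS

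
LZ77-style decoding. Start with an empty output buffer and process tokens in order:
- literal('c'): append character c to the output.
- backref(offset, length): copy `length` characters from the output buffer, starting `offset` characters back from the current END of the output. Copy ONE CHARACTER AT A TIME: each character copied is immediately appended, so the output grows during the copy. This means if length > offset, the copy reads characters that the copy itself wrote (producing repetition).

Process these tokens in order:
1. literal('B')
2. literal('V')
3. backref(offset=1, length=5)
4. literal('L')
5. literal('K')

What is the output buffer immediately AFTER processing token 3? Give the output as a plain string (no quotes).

Answer: BVVVVVV

Derivation:
Token 1: literal('B'). Output: "B"
Token 2: literal('V'). Output: "BV"
Token 3: backref(off=1, len=5) (overlapping!). Copied 'VVVVV' from pos 1. Output: "BVVVVVV"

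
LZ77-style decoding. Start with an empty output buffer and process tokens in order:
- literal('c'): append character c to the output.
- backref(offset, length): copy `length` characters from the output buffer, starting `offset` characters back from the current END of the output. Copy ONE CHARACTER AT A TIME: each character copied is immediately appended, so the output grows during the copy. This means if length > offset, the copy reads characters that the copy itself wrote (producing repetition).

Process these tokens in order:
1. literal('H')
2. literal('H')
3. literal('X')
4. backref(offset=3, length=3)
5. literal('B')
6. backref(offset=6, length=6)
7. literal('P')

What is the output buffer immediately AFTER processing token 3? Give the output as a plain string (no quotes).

Answer: HHX

Derivation:
Token 1: literal('H'). Output: "H"
Token 2: literal('H'). Output: "HH"
Token 3: literal('X'). Output: "HHX"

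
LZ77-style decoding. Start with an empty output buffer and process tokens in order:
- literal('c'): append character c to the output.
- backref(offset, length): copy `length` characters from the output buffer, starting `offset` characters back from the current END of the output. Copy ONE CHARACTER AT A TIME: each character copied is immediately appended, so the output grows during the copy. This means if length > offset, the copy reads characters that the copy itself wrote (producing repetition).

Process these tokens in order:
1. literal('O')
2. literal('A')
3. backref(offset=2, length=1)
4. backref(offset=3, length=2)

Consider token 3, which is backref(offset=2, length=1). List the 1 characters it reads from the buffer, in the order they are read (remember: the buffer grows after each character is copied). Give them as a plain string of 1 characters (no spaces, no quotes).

Token 1: literal('O'). Output: "O"
Token 2: literal('A'). Output: "OA"
Token 3: backref(off=2, len=1). Buffer before: "OA" (len 2)
  byte 1: read out[0]='O', append. Buffer now: "OAO"

Answer: O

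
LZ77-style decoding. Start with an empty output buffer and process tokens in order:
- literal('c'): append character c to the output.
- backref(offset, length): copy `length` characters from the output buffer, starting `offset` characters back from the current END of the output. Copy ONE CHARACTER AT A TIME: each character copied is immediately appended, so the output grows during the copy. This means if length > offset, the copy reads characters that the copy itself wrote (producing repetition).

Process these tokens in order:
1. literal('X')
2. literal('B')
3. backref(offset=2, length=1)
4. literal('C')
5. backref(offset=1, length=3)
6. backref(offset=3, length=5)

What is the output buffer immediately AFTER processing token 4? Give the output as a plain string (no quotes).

Token 1: literal('X'). Output: "X"
Token 2: literal('B'). Output: "XB"
Token 3: backref(off=2, len=1). Copied 'X' from pos 0. Output: "XBX"
Token 4: literal('C'). Output: "XBXC"

Answer: XBXC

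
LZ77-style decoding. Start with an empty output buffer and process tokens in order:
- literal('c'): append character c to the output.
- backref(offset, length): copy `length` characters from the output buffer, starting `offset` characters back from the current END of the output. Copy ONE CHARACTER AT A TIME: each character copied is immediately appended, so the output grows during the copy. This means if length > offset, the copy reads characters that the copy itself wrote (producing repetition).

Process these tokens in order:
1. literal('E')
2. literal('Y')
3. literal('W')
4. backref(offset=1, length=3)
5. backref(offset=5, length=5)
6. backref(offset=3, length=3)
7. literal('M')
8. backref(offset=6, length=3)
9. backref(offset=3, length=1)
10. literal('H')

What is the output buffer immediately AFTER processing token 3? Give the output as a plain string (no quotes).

Token 1: literal('E'). Output: "E"
Token 2: literal('Y'). Output: "EY"
Token 3: literal('W'). Output: "EYW"

Answer: EYW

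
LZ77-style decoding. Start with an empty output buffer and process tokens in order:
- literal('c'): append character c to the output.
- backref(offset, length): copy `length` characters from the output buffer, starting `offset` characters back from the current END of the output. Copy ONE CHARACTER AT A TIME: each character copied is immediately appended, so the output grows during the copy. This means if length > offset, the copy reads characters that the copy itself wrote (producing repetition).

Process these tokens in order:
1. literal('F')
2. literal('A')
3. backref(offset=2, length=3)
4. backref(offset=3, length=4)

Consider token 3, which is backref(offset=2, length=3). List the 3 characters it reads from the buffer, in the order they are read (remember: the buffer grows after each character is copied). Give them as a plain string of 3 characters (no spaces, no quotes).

Token 1: literal('F'). Output: "F"
Token 2: literal('A'). Output: "FA"
Token 3: backref(off=2, len=3). Buffer before: "FA" (len 2)
  byte 1: read out[0]='F', append. Buffer now: "FAF"
  byte 2: read out[1]='A', append. Buffer now: "FAFA"
  byte 3: read out[2]='F', append. Buffer now: "FAFAF"

Answer: FAF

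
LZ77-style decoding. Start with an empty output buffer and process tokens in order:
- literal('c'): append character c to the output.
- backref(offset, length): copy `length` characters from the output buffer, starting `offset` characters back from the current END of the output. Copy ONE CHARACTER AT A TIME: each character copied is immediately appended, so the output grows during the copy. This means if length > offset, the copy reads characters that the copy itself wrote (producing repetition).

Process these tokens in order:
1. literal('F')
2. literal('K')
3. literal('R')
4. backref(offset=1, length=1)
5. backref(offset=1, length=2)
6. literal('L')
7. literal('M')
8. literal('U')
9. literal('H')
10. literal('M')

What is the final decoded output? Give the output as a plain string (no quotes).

Token 1: literal('F'). Output: "F"
Token 2: literal('K'). Output: "FK"
Token 3: literal('R'). Output: "FKR"
Token 4: backref(off=1, len=1). Copied 'R' from pos 2. Output: "FKRR"
Token 5: backref(off=1, len=2) (overlapping!). Copied 'RR' from pos 3. Output: "FKRRRR"
Token 6: literal('L'). Output: "FKRRRRL"
Token 7: literal('M'). Output: "FKRRRRLM"
Token 8: literal('U'). Output: "FKRRRRLMU"
Token 9: literal('H'). Output: "FKRRRRLMUH"
Token 10: literal('M'). Output: "FKRRRRLMUHM"

Answer: FKRRRRLMUHM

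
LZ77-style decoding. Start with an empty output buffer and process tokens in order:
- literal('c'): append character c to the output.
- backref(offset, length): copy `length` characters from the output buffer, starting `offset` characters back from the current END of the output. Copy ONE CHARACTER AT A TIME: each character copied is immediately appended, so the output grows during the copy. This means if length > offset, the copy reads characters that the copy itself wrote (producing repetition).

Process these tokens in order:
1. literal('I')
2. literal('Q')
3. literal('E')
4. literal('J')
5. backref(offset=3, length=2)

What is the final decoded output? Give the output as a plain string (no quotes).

Answer: IQEJQE

Derivation:
Token 1: literal('I'). Output: "I"
Token 2: literal('Q'). Output: "IQ"
Token 3: literal('E'). Output: "IQE"
Token 4: literal('J'). Output: "IQEJ"
Token 5: backref(off=3, len=2). Copied 'QE' from pos 1. Output: "IQEJQE"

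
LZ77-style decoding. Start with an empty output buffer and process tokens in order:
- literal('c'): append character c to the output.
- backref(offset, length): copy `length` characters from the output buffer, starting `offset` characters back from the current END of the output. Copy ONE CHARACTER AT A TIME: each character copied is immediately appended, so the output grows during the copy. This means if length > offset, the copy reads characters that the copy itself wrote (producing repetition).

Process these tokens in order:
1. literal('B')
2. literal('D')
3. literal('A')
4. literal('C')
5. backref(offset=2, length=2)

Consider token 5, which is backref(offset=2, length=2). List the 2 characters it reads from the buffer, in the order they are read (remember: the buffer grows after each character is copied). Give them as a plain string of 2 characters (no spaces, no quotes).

Answer: AC

Derivation:
Token 1: literal('B'). Output: "B"
Token 2: literal('D'). Output: "BD"
Token 3: literal('A'). Output: "BDA"
Token 4: literal('C'). Output: "BDAC"
Token 5: backref(off=2, len=2). Buffer before: "BDAC" (len 4)
  byte 1: read out[2]='A', append. Buffer now: "BDACA"
  byte 2: read out[3]='C', append. Buffer now: "BDACAC"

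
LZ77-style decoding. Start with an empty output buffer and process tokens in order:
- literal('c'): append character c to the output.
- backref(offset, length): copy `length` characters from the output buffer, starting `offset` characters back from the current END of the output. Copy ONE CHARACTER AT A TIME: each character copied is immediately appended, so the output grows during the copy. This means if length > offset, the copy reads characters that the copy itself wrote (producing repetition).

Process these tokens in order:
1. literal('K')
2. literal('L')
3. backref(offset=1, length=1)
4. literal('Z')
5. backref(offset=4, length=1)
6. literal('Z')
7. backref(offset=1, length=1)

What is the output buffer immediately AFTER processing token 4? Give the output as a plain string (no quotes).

Token 1: literal('K'). Output: "K"
Token 2: literal('L'). Output: "KL"
Token 3: backref(off=1, len=1). Copied 'L' from pos 1. Output: "KLL"
Token 4: literal('Z'). Output: "KLLZ"

Answer: KLLZ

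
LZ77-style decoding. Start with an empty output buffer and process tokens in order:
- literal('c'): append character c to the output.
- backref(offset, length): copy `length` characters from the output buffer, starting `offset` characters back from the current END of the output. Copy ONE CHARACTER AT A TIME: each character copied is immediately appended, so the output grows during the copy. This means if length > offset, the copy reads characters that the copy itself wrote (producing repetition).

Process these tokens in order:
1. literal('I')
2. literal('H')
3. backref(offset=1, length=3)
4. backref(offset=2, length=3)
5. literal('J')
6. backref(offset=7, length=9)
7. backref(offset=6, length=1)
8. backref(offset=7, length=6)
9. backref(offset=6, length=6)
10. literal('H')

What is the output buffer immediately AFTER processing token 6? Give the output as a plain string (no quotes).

Answer: IHHHHHHHJHHHHHHJHH

Derivation:
Token 1: literal('I'). Output: "I"
Token 2: literal('H'). Output: "IH"
Token 3: backref(off=1, len=3) (overlapping!). Copied 'HHH' from pos 1. Output: "IHHHH"
Token 4: backref(off=2, len=3) (overlapping!). Copied 'HHH' from pos 3. Output: "IHHHHHHH"
Token 5: literal('J'). Output: "IHHHHHHHJ"
Token 6: backref(off=7, len=9) (overlapping!). Copied 'HHHHHHJHH' from pos 2. Output: "IHHHHHHHJHHHHHHJHH"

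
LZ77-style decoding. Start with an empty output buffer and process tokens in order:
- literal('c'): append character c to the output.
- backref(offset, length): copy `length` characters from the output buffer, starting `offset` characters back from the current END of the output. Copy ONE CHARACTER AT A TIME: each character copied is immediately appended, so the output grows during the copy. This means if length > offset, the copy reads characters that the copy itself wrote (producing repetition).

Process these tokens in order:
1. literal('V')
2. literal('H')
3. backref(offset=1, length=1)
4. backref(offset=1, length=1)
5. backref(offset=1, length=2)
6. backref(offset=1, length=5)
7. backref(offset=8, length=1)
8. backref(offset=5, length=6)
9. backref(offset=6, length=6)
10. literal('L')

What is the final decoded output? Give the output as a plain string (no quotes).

Answer: VHHHHHHHHHHHHHHHHHHHHHHHL

Derivation:
Token 1: literal('V'). Output: "V"
Token 2: literal('H'). Output: "VH"
Token 3: backref(off=1, len=1). Copied 'H' from pos 1. Output: "VHH"
Token 4: backref(off=1, len=1). Copied 'H' from pos 2. Output: "VHHH"
Token 5: backref(off=1, len=2) (overlapping!). Copied 'HH' from pos 3. Output: "VHHHHH"
Token 6: backref(off=1, len=5) (overlapping!). Copied 'HHHHH' from pos 5. Output: "VHHHHHHHHHH"
Token 7: backref(off=8, len=1). Copied 'H' from pos 3. Output: "VHHHHHHHHHHH"
Token 8: backref(off=5, len=6) (overlapping!). Copied 'HHHHHH' from pos 7. Output: "VHHHHHHHHHHHHHHHHH"
Token 9: backref(off=6, len=6). Copied 'HHHHHH' from pos 12. Output: "VHHHHHHHHHHHHHHHHHHHHHHH"
Token 10: literal('L'). Output: "VHHHHHHHHHHHHHHHHHHHHHHHL"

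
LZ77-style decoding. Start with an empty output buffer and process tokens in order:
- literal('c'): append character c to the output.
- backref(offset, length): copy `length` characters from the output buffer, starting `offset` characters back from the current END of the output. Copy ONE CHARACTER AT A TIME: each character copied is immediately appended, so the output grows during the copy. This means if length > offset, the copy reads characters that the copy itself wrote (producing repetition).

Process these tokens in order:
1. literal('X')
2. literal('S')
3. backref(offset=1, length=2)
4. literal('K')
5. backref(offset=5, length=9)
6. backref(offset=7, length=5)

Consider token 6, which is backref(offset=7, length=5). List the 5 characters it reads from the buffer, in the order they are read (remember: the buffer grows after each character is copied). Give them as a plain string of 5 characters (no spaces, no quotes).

Answer: SSKXS

Derivation:
Token 1: literal('X'). Output: "X"
Token 2: literal('S'). Output: "XS"
Token 3: backref(off=1, len=2) (overlapping!). Copied 'SS' from pos 1. Output: "XSSS"
Token 4: literal('K'). Output: "XSSSK"
Token 5: backref(off=5, len=9) (overlapping!). Copied 'XSSSKXSSS' from pos 0. Output: "XSSSKXSSSKXSSS"
Token 6: backref(off=7, len=5). Buffer before: "XSSSKXSSSKXSSS" (len 14)
  byte 1: read out[7]='S', append. Buffer now: "XSSSKXSSSKXSSSS"
  byte 2: read out[8]='S', append. Buffer now: "XSSSKXSSSKXSSSSS"
  byte 3: read out[9]='K', append. Buffer now: "XSSSKXSSSKXSSSSSK"
  byte 4: read out[10]='X', append. Buffer now: "XSSSKXSSSKXSSSSSKX"
  byte 5: read out[11]='S', append. Buffer now: "XSSSKXSSSKXSSSSSKXS"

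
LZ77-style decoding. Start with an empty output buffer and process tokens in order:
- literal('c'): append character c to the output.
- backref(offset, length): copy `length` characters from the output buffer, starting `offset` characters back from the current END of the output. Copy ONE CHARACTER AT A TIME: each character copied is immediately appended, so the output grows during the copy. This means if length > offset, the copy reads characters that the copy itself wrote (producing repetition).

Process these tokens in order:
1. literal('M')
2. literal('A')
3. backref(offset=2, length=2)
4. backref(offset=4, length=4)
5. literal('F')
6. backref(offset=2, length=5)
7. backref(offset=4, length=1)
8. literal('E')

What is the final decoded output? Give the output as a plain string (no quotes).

Token 1: literal('M'). Output: "M"
Token 2: literal('A'). Output: "MA"
Token 3: backref(off=2, len=2). Copied 'MA' from pos 0. Output: "MAMA"
Token 4: backref(off=4, len=4). Copied 'MAMA' from pos 0. Output: "MAMAMAMA"
Token 5: literal('F'). Output: "MAMAMAMAF"
Token 6: backref(off=2, len=5) (overlapping!). Copied 'AFAFA' from pos 7. Output: "MAMAMAMAFAFAFA"
Token 7: backref(off=4, len=1). Copied 'F' from pos 10. Output: "MAMAMAMAFAFAFAF"
Token 8: literal('E'). Output: "MAMAMAMAFAFAFAFE"

Answer: MAMAMAMAFAFAFAFE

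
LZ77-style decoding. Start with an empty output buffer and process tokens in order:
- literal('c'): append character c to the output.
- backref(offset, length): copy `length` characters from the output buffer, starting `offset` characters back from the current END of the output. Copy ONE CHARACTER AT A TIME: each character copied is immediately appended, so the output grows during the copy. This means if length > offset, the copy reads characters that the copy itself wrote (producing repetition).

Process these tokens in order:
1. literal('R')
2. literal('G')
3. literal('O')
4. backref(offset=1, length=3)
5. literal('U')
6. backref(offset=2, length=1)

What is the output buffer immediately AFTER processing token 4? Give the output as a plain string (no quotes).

Token 1: literal('R'). Output: "R"
Token 2: literal('G'). Output: "RG"
Token 3: literal('O'). Output: "RGO"
Token 4: backref(off=1, len=3) (overlapping!). Copied 'OOO' from pos 2. Output: "RGOOOO"

Answer: RGOOOO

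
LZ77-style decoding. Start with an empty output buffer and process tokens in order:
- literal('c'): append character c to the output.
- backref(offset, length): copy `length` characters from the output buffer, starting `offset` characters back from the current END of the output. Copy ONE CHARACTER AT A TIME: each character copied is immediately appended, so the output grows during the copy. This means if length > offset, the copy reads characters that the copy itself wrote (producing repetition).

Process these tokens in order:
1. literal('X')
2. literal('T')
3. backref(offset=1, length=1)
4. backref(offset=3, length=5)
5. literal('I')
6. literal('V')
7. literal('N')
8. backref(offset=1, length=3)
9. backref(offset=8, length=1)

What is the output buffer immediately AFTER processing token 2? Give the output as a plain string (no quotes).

Answer: XT

Derivation:
Token 1: literal('X'). Output: "X"
Token 2: literal('T'). Output: "XT"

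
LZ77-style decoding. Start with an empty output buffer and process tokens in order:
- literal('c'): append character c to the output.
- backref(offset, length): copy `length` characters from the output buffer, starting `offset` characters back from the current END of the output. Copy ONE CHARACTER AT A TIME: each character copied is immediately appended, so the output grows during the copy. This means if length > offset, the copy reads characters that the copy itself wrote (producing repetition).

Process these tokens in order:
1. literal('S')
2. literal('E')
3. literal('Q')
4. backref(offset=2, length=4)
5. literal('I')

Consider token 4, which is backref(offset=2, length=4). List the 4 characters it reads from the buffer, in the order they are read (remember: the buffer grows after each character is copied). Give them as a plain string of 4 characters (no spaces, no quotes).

Token 1: literal('S'). Output: "S"
Token 2: literal('E'). Output: "SE"
Token 3: literal('Q'). Output: "SEQ"
Token 4: backref(off=2, len=4). Buffer before: "SEQ" (len 3)
  byte 1: read out[1]='E', append. Buffer now: "SEQE"
  byte 2: read out[2]='Q', append. Buffer now: "SEQEQ"
  byte 3: read out[3]='E', append. Buffer now: "SEQEQE"
  byte 4: read out[4]='Q', append. Buffer now: "SEQEQEQ"

Answer: EQEQ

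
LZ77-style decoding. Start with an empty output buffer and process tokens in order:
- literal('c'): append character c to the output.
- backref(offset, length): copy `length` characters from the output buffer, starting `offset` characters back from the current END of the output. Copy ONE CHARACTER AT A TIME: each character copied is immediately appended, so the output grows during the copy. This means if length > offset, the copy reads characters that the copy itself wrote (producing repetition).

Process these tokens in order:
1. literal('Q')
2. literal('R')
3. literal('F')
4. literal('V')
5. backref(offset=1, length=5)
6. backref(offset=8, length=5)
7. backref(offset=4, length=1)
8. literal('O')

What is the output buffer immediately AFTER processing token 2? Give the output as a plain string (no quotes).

Answer: QR

Derivation:
Token 1: literal('Q'). Output: "Q"
Token 2: literal('R'). Output: "QR"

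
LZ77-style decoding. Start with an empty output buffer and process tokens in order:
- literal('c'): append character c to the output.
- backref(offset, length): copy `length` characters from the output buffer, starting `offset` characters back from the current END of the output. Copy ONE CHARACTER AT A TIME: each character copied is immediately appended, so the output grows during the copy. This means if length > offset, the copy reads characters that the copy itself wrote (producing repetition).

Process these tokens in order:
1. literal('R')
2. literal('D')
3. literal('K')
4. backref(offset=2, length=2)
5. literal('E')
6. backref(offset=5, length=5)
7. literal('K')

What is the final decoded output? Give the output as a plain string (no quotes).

Token 1: literal('R'). Output: "R"
Token 2: literal('D'). Output: "RD"
Token 3: literal('K'). Output: "RDK"
Token 4: backref(off=2, len=2). Copied 'DK' from pos 1. Output: "RDKDK"
Token 5: literal('E'). Output: "RDKDKE"
Token 6: backref(off=5, len=5). Copied 'DKDKE' from pos 1. Output: "RDKDKEDKDKE"
Token 7: literal('K'). Output: "RDKDKEDKDKEK"

Answer: RDKDKEDKDKEK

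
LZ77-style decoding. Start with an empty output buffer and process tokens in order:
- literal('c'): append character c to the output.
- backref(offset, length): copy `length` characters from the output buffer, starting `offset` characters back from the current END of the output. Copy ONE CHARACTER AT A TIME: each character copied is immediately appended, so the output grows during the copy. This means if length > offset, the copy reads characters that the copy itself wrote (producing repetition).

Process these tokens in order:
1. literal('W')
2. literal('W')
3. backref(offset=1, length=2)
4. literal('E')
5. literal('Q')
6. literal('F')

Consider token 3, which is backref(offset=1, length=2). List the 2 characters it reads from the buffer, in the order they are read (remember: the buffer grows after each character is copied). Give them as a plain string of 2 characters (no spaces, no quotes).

Token 1: literal('W'). Output: "W"
Token 2: literal('W'). Output: "WW"
Token 3: backref(off=1, len=2). Buffer before: "WW" (len 2)
  byte 1: read out[1]='W', append. Buffer now: "WWW"
  byte 2: read out[2]='W', append. Buffer now: "WWWW"

Answer: WW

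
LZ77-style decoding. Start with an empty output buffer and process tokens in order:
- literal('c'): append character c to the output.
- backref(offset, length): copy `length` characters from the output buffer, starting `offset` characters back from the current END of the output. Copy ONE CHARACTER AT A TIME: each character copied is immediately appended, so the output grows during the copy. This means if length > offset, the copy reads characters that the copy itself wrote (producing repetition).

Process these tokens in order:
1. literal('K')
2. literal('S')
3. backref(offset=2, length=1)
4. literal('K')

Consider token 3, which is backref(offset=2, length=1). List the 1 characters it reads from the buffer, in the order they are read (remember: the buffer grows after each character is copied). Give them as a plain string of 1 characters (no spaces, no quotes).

Answer: K

Derivation:
Token 1: literal('K'). Output: "K"
Token 2: literal('S'). Output: "KS"
Token 3: backref(off=2, len=1). Buffer before: "KS" (len 2)
  byte 1: read out[0]='K', append. Buffer now: "KSK"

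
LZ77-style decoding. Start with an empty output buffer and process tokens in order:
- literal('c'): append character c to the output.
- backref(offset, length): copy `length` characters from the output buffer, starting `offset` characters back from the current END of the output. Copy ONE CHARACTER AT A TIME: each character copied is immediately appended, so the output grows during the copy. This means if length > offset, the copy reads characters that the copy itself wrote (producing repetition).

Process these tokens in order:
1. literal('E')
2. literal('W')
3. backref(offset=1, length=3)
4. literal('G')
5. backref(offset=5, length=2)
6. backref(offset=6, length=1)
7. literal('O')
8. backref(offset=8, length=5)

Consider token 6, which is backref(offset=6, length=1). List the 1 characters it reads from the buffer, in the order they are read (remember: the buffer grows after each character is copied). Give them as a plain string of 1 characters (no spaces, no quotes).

Answer: W

Derivation:
Token 1: literal('E'). Output: "E"
Token 2: literal('W'). Output: "EW"
Token 3: backref(off=1, len=3) (overlapping!). Copied 'WWW' from pos 1. Output: "EWWWW"
Token 4: literal('G'). Output: "EWWWWG"
Token 5: backref(off=5, len=2). Copied 'WW' from pos 1. Output: "EWWWWGWW"
Token 6: backref(off=6, len=1). Buffer before: "EWWWWGWW" (len 8)
  byte 1: read out[2]='W', append. Buffer now: "EWWWWGWWW"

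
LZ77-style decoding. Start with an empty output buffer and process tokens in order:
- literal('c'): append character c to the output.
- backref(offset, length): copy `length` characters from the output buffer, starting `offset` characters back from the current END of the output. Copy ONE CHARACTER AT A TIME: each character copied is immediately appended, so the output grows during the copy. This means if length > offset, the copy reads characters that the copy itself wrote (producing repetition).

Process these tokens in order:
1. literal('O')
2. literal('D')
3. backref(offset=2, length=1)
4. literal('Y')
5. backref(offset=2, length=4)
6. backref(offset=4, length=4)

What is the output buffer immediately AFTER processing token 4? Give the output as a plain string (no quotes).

Answer: ODOY

Derivation:
Token 1: literal('O'). Output: "O"
Token 2: literal('D'). Output: "OD"
Token 3: backref(off=2, len=1). Copied 'O' from pos 0. Output: "ODO"
Token 4: literal('Y'). Output: "ODOY"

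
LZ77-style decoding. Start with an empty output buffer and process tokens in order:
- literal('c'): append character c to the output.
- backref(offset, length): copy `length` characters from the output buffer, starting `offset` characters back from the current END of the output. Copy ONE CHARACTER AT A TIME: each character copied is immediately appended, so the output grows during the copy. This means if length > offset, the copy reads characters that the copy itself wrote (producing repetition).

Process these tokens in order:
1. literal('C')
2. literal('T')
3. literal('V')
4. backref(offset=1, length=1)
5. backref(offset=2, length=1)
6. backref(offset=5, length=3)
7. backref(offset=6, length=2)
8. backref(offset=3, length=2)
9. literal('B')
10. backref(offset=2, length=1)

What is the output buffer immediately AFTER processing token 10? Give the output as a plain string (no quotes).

Answer: CTVVVCTVVVVVBV

Derivation:
Token 1: literal('C'). Output: "C"
Token 2: literal('T'). Output: "CT"
Token 3: literal('V'). Output: "CTV"
Token 4: backref(off=1, len=1). Copied 'V' from pos 2. Output: "CTVV"
Token 5: backref(off=2, len=1). Copied 'V' from pos 2. Output: "CTVVV"
Token 6: backref(off=5, len=3). Copied 'CTV' from pos 0. Output: "CTVVVCTV"
Token 7: backref(off=6, len=2). Copied 'VV' from pos 2. Output: "CTVVVCTVVV"
Token 8: backref(off=3, len=2). Copied 'VV' from pos 7. Output: "CTVVVCTVVVVV"
Token 9: literal('B'). Output: "CTVVVCTVVVVVB"
Token 10: backref(off=2, len=1). Copied 'V' from pos 11. Output: "CTVVVCTVVVVVBV"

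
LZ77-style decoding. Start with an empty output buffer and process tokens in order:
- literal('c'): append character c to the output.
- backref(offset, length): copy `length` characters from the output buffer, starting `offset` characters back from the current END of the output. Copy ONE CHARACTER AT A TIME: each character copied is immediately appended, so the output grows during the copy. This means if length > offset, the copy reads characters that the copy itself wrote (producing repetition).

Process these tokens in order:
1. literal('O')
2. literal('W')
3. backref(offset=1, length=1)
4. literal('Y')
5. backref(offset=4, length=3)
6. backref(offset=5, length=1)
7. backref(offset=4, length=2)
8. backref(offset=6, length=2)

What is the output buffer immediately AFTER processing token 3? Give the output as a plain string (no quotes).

Answer: OWW

Derivation:
Token 1: literal('O'). Output: "O"
Token 2: literal('W'). Output: "OW"
Token 3: backref(off=1, len=1). Copied 'W' from pos 1. Output: "OWW"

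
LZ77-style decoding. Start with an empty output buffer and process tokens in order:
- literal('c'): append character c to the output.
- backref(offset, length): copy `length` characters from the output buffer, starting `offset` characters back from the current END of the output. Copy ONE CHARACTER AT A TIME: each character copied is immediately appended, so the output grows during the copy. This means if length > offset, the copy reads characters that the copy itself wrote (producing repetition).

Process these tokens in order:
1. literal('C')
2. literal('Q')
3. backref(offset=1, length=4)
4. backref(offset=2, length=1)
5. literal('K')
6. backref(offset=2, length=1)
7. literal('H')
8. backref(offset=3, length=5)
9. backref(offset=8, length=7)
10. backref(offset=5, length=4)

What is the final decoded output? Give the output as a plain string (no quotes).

Token 1: literal('C'). Output: "C"
Token 2: literal('Q'). Output: "CQ"
Token 3: backref(off=1, len=4) (overlapping!). Copied 'QQQQ' from pos 1. Output: "CQQQQQ"
Token 4: backref(off=2, len=1). Copied 'Q' from pos 4. Output: "CQQQQQQ"
Token 5: literal('K'). Output: "CQQQQQQK"
Token 6: backref(off=2, len=1). Copied 'Q' from pos 6. Output: "CQQQQQQKQ"
Token 7: literal('H'). Output: "CQQQQQQKQH"
Token 8: backref(off=3, len=5) (overlapping!). Copied 'KQHKQ' from pos 7. Output: "CQQQQQQKQHKQHKQ"
Token 9: backref(off=8, len=7). Copied 'KQHKQHK' from pos 7. Output: "CQQQQQQKQHKQHKQKQHKQHK"
Token 10: backref(off=5, len=4). Copied 'HKQH' from pos 17. Output: "CQQQQQQKQHKQHKQKQHKQHKHKQH"

Answer: CQQQQQQKQHKQHKQKQHKQHKHKQH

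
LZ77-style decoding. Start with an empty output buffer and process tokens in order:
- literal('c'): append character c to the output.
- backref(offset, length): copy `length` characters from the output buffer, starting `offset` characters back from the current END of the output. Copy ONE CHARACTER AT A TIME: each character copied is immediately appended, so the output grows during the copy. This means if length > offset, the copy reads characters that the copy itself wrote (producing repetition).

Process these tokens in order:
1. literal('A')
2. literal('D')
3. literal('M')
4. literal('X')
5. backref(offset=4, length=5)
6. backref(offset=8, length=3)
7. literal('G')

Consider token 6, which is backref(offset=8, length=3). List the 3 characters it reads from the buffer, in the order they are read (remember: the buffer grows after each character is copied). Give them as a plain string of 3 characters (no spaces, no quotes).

Answer: DMX

Derivation:
Token 1: literal('A'). Output: "A"
Token 2: literal('D'). Output: "AD"
Token 3: literal('M'). Output: "ADM"
Token 4: literal('X'). Output: "ADMX"
Token 5: backref(off=4, len=5) (overlapping!). Copied 'ADMXA' from pos 0. Output: "ADMXADMXA"
Token 6: backref(off=8, len=3). Buffer before: "ADMXADMXA" (len 9)
  byte 1: read out[1]='D', append. Buffer now: "ADMXADMXAD"
  byte 2: read out[2]='M', append. Buffer now: "ADMXADMXADM"
  byte 3: read out[3]='X', append. Buffer now: "ADMXADMXADMX"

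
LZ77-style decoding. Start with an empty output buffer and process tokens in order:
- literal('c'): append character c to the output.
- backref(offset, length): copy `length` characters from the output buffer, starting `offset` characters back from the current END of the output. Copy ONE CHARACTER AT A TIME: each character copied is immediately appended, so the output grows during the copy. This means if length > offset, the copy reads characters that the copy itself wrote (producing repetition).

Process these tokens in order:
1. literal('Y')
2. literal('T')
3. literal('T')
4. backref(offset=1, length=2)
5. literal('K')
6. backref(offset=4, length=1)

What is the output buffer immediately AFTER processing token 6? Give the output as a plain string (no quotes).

Answer: YTTTTKT

Derivation:
Token 1: literal('Y'). Output: "Y"
Token 2: literal('T'). Output: "YT"
Token 3: literal('T'). Output: "YTT"
Token 4: backref(off=1, len=2) (overlapping!). Copied 'TT' from pos 2. Output: "YTTTT"
Token 5: literal('K'). Output: "YTTTTK"
Token 6: backref(off=4, len=1). Copied 'T' from pos 2. Output: "YTTTTKT"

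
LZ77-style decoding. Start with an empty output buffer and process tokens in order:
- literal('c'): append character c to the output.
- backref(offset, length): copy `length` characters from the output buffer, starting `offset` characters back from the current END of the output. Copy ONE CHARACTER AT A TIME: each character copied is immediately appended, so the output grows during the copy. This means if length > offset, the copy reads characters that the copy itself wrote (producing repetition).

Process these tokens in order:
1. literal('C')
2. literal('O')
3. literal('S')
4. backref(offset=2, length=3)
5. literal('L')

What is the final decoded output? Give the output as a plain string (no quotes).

Token 1: literal('C'). Output: "C"
Token 2: literal('O'). Output: "CO"
Token 3: literal('S'). Output: "COS"
Token 4: backref(off=2, len=3) (overlapping!). Copied 'OSO' from pos 1. Output: "COSOSO"
Token 5: literal('L'). Output: "COSOSOL"

Answer: COSOSOL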